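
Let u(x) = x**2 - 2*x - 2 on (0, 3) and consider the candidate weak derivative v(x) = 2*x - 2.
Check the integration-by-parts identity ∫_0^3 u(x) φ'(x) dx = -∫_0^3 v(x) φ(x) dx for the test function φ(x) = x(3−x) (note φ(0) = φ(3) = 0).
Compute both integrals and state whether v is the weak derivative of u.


LHS = -9/2, RHS = -9/2. Yes, v = u' weakly.

u(x) = x**2 - 2*x - 2, classical derivative u'(x) = 2*x - 2.
φ(x) = x(3−x), so φ'(x) = 3 - 2*x.
Note φ(0) = φ(3) = 0, so the boundary term u·φ vanishes.
LHS = ∫_0^3 u(x) φ'(x) dx = ∫_0^3 (-2*x^3 + 7*x^2 - 2*x - 6) dx. Term by term:
  ∫_0^3 -2*x^3 dx = -81/2;  ∫_0^3 7*x^2 dx = 63;  ∫_0^3 -2*x dx = -9;
  ∫_0^3 -6 dx = -18.
Sum: -81/2 + 63 − 9 − 18 = -9/2.
So LHS = -9/2.
∫_0^3 v(x) φ(x) dx = ∫_0^3 (-2*x^3 + 8*x^2 - 6*x) dx. Term by term:
  ∫_0^3 -2*x^3 dx = -81/2;  ∫_0^3 8*x^2 dx = 72;  ∫_0^3 -6*x dx = -27.
Sum: -81/2 + 72 − 27 = 9/2.
So RHS = -∫_0^3 v(x) φ(x) dx = -9/2.
LHS = RHS, so the identity holds for this test φ.
Moreover u is smooth here and v(x) = u'(x) = 2*x - 2 pointwise, so the identity holds for every test function. Hence v is the weak derivative of u.


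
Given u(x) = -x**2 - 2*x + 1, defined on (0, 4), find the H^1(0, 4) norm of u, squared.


||u||_{H^1}^2 = 3204/5

The H^1 norm (squared) on an interval (0, L) is
  ||u||_{H^1}^2 = ∫_0^L u(x)^2 dx + ∫_0^L u'(x)^2 dx.
Compute u'(x) = -2*x - 2.
Then u(x)^2 = x**4 + 4*x**3 + 2*x**2 - 4*x + 1 and u'(x)^2 = 4*x**2 + 8*x + 4.
Integrate each monomial from 0 to 4 using ∫_0^4 c·x^n dx = c·4^(n+1)/(n+1):
  ∫_0^4 u(x)^2 dx = ∫_0^4 (x^4 + 4*x^3 + 2*x^2 - 4*x + 1) dx. Term by term:
    ∫_0^4 x^4 dx = 1024/5;  ∫_0^4 4*x^3 dx = 256;  ∫_0^4 2*x^2 dx = 128/3;
    ∫_0^4 -4*x dx = -32;  ∫_0^4 1 dx = 4.
  Sum: 1024/5 + 256 + 128/3 − 32 + 4 = 7132/15.
  ∫_0^4 u'(x)^2 dx = ∫_0^4 (4*x^2 + 8*x + 4) dx. Term by term:
    ∫_0^4 4*x^2 dx = 256/3;  ∫_0^4 8*x dx = 64;  ∫_0^4 4 dx = 16.
  Sum: 256/3 + 64 + 16 = 496/3.
Adding: ||u||_{H^1}^2 = 7132/15 + 496/3 = 3204/5.


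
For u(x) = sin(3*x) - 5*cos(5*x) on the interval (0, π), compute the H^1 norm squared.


||u||_{H^1(0,π)}^2 = 330*π

u'(x) = 25*sin(5*x) + 3*cos(3*x).
Expand u² and (u')² and integrate term by term on (0, π), using: for integers n ≥ 1, ∫_0^π sin²(nx) dx = ∫_0^π cos²(nx) dx = π/2; for n ≠ n', ∫_0^π sin(nx)sin(n'x) dx = ∫_0^π cos(nx)cos(n'x) dx = 0; and by product-to-sum, ∫_0^π sin(nx)cos(n'x) dx = ½∫_0^π [sin((n+n')x) + sin((n−n')x)] dx, which is 0 when n+n' is even and 2n/(n²−n'²) when n+n' is odd (it need not vanish on (0, π)).
  u² squared terms: (-5)²·∫cos(5x)² dx = 25·π/2 = 25*π/2;  (1)²·∫sin(3x)² dx = 1·π/2 = π/2.
  u² cross terms: 2·(-5)·(1)·∫cos(5x)·sin(3x) dx = -10·(0) = 0.
  So ∫_0^π u² dx = 25*π/2 + π/2 + 0 = 13*π.
  (u')² squared terms: (3)²·∫cos(3x)² dx = 9·π/2 = 9*π/2;  (25)²·∫sin(5x)² dx = 625·π/2 = 625*π/2.
  (u')² cross terms: 2·(3)·(25)·∫cos(3x)·sin(5x) dx = 150·(0) = 0.
  So ∫_0^π (u')² dx = 9*π/2 + 625*π/2 + 0 = 317*π.
||u||_{H^1}^2 = (13*π) + (317*π) = 330*π.


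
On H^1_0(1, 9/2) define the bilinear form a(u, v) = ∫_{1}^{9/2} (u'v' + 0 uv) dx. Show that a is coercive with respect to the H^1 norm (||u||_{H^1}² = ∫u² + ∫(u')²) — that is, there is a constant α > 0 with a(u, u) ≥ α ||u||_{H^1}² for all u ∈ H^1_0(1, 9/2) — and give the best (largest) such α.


α = 4*π^2/(4*π^2 + 49)

Coercivity of a(·,·) on H^1_0(1, 9/2) means a(u, u) ≥ α ||u||_{H^1}² for every u ∈ H^1_0.
The interval has length L = 7/2, and Poincaré/coercivity depend only on L. Here a(u, u) = ∫(u')² + (0)·∫u².
Here c = 0, so a(u,u) = ∫(u')² alone. The condition a(u,u) ≥ α||u||_{H^1}² reads (1−α)∫(u')² ≥ (α−c)∫u². Any admissible α is ≤ 1 (rapidly oscillating u have ∫u²/∫(u')² → 0), and α = 1 would force 0 ≥ (1−c)∫u², impossible since c < 1; so 1−α > 0. By the sharp Poincaré inequality on H^1_0 of an interval of length L, ∫(u')² ≥ (π/L)²∫u² with equality for the first sine mode sin(π(x−x₀)/L) (x₀ the left endpoint), so the inequality holds for all u iff (1−α)(π/L)² ≥ α − c, i.e. α ≤ ((π/L)² + c)/((π/L)² + 1) = (1 + c(L/π)²)/(1 + (L/π)²). (Direct route, valid since c ≤ 0: Poincaré gives c∫u² ≥ c(L/π)²∫(u')², so a(u,u) ≥ (1 + c(L/π)²)∫(u')², while ||u||_{H^1}² ≤ (1 + (L/π)²)∫(u')²; dividing yields the same α.) With (π/L)² = 4*π^2/49 and c = 0, the largest admissible constant is α = ((π/L)² + c)/((π/L)² + 1).
Simplifying, α = 4*π^2/(4*π^2 + 49).


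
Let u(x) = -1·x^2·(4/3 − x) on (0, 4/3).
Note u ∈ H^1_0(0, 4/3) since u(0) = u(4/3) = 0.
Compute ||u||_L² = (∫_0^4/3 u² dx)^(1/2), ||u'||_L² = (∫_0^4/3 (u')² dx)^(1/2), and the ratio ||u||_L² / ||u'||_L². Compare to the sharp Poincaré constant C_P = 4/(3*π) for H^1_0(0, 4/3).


||u||_L² / ||u'||_L² = 2*sqrt(14)/21 < C_P = 4/(3*π).

u(x) = -1·x^2·(4/3 − x), so u'(x) = x*(9*x - 8)/3.
u(x) = -1·x^2·(4/3 − x) vanishes at x = 0 and x = 4/3, so u ∈ H^1_0(0, 4/3). Differentiate via the product rule and integrate the resulting polynomials term by term.
  ∫_0^4/3 u² dx = ∫_0^4/3 (x^6 - 8*x^5/3 + 16*x^4/9) dx. Term by term:
    ∫_0^4/3 x^6 dx = 16384/15309;  ∫_0^4/3 -8*x^5/3 dx = -16384/6561;  ∫_0^4/3 16*x^4/9 dx = 16384/10935.
  Sum: 16384/15309 − 16384/6561 + 16384/10935 = 16384/229635.
  ∫_0^4/3 (u')² dx = ∫_0^4/3 (9*x^4 - 16*x^3 + 64*x^2/9) dx. Term by term:
    ∫_0^4/3 9*x^4 dx = 1024/135;  ∫_0^4/3 -16*x^3 dx = -1024/81;  ∫_0^4/3 64*x^2/9 dx = 4096/729.
  Sum: 1024/135 − 1024/81 + 4096/729 = 2048/3645.
∫_0^4/3 u² dx = 16384/229635, so ||u||_L² = 128*sqrt(35)/2835.
∫_0^4/3 (u')² dx = 2048/3645, so ||u'||_L² = 32*sqrt(10)/135.
Ratio ||u||_L² / ||u'||_L² = 2*sqrt(14)/21.
Sharp Poincaré constant on H^1_0(0, 4/3) is C_P = L/π = 4/(3*π), achieved by sin(3*π/4·x).
A polynomial bump cannot attain the sharp Poincaré constant (only the first sine eigenfunction does), so the ratio is strictly less than C_P, consistent with ||u||_L² ≤ C_P ||u'||_L².


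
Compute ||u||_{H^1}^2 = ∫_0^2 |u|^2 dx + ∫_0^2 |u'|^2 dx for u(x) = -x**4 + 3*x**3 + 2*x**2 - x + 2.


||u||_{H^1}^2 = 11794/45

The H^1 norm (squared) on an interval (0, L) is
  ||u||_{H^1}^2 = ∫_0^L u(x)^2 dx + ∫_0^L u'(x)^2 dx.
Compute u'(x) = -4*x**3 + 9*x**2 + 4*x - 1.
Then u(x)^2 = x**8 - 6*x**7 + 5*x**6 + 14*x**5 - 6*x**4 + 8*x**3 + 9*x**2 - 4*x + 4 and u'(x)^2 = 16*x**6 - 72*x**5 + 49*x**4 + 80*x**3 - 2*x**2 - 8*x + 1.
Integrate each monomial from 0 to 2 using ∫_0^2 c·x^n dx = c·2^(n+1)/(n+1):
  ∫_0^2 u(x)^2 dx = ∫_0^2 (x^8 - 6*x^7 + 5*x^6 + 14*x^5 - 6*x^4 + 8*x^3 + 9*x^2 - 4*x + 4) dx. Term by term:
    ∫_0^2 x^8 dx = 512/9;  ∫_0^2 -6*x^7 dx = -192;  ∫_0^2 5*x^6 dx = 640/7;
    ∫_0^2 14*x^5 dx = 448/3;  ∫_0^2 -6*x^4 dx = -192/5;  ∫_0^2 8*x^3 dx = 32;
    ∫_0^2 9*x^2 dx = 24;  ∫_0^2 -4*x dx = -8;  ∫_0^2 4 dx = 8.
  Sum: 512/9 − 192 + 640/7 + 448/3 − 192/5 + 32 + 24 − 8 + 8 = 38824/315.
  ∫_0^2 u'(x)^2 dx = ∫_0^2 (16*x^6 - 72*x^5 + 49*x^4 + 80*x^3 - 2*x^2 - 8*x + 1) dx. Term by term:
    ∫_0^2 16*x^6 dx = 2048/7;  ∫_0^2 -72*x^5 dx = -768;  ∫_0^2 49*x^4 dx = 1568/5;
    ∫_0^2 80*x^3 dx = 320;  ∫_0^2 -2*x^2 dx = -16/3;  ∫_0^2 -8*x dx = -16;
    ∫_0^2 1 dx = 2.
  Sum: 2048/7 − 768 + 1568/5 + 320 − 16/3 − 16 + 2 = 14578/105.
Adding: ||u||_{H^1}^2 = 38824/315 + 14578/105 = 11794/45.


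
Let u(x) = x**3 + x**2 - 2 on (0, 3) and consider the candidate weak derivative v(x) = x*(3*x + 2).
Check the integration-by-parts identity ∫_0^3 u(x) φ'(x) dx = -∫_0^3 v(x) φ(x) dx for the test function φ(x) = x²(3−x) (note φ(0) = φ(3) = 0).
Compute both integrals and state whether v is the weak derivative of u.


LHS = -486/5, RHS = -486/5. Yes, v = u' weakly.

u(x) = x**3 + x**2 - 2, classical derivative u'(x) = 3*x**2 + 2*x.
φ(x) = x²(3−x), so φ'(x) = 3*x*(2 - x).
Note φ(0) = φ(3) = 0, so the boundary term u·φ vanishes.
LHS = ∫_0^3 u(x) φ'(x) dx = ∫_0^3 (-3*x^5 + 3*x^4 + 6*x^3 + 6*x^2 - 12*x) dx. Term by term:
  ∫_0^3 -3*x^5 dx = -729/2;  ∫_0^3 3*x^4 dx = 729/5;  ∫_0^3 6*x^3 dx = 243/2;
  ∫_0^3 6*x^2 dx = 54;  ∫_0^3 -12*x dx = -54.
Sum: -729/2 + 729/5 + 243/2 + 54 − 54 = -486/5.
So LHS = -486/5.
∫_0^3 v(x) φ(x) dx = ∫_0^3 (-3*x^5 + 7*x^4 + 6*x^3) dx. Term by term:
  ∫_0^3 -3*x^5 dx = -729/2;  ∫_0^3 7*x^4 dx = 1701/5;  ∫_0^3 6*x^3 dx = 243/2.
Sum: -729/2 + 1701/5 + 243/2 = 486/5.
So RHS = -∫_0^3 v(x) φ(x) dx = -486/5.
LHS = RHS, so the identity holds for this test φ.
Moreover u is smooth here and v(x) = u'(x) = 3*x**2 + 2*x pointwise, so the identity holds for every test function. Hence v is the weak derivative of u.


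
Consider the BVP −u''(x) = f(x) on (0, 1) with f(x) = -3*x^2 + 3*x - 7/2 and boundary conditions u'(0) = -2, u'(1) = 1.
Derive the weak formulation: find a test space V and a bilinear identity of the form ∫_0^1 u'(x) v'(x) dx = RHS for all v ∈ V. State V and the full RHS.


V = H^1(0, 1) (v unrestricted at boundary; u is determined up to an additive constant); weak form: ∫_0^1 u'v' dx = ∫_0^1 (-3*x^2 + 3*x - 7/2) v dx + v(1) + 2·v(0) for all v ∈ V.

Multiply both sides by a test function v and integrate from 0 to 1:
  ∫_0^1 −u''(x) v(x) dx = ∫_0^1 f(x) v(x) dx.
Integrate the LHS by parts once:
  ∫_0^1 −u'' v dx = −[u'(x) v(x)]_0^1 + ∫_0^1 u'(x) v'(x) dx.
Thus ∫_0^1 u'(x) v'(x) dx = ∫_0^1 f(x) v(x) dx + [u'(x) v(x)]_0^1.
Choose V so that boundary terms are either known or forced to vanish.
u has inhomogeneous Neumann u'(0) = -2, u'(1) = 1. [u' v]_0^1 = (1)·v(1) − (-2)·v(0) = v(1) + 2·v(0). Take V = H^1(0, 1); boundary term becomes part of RHS.
Weak formulation: find u (satisfying any essential BC) such that ∫_0^1 u'(x) v'(x) dx = ∫_0^1 f v dx + v(1) + 2·v(0) for all v ∈ V (Neumann data are natural BCs: they enter the RHS as boundary terms).
Substituting f(x) = -3*x^2 + 3*x - 7/2, the right-hand side is ∫_0^1 (-3*x^2 + 3*x - 7/2) v dx + v(1) + 2·v(0).
Compatibility check (pure Neumann): taking v ≡ 1 ∈ V gives 0 = ∫_0^1 f dx + (1) − (-2), i.e. ∫_0^1 f dx must equal u'(0) − u'(1) = -3. Indeed ∫_0^1 (-3*x^2 + 3*x - 7/2) dx = -3, so the data are compatible. The solution is then unique only up to an additive constant (fix it e.g. by requiring ∫_0^1 u dx = 0).


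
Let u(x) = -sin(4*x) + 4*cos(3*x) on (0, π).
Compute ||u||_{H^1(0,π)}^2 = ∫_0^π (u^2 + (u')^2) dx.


||u||_{H^1(0,π)}^2 = -640/7 + 177*π/2

u'(x) = -12*sin(3*x) - 4*cos(4*x).
Expand u² and (u')² and integrate term by term on (0, π), using: for integers n ≥ 1, ∫_0^π sin²(nx) dx = ∫_0^π cos²(nx) dx = π/2; for n ≠ n', ∫_0^π sin(nx)sin(n'x) dx = ∫_0^π cos(nx)cos(n'x) dx = 0; and by product-to-sum, ∫_0^π sin(nx)cos(n'x) dx = ½∫_0^π [sin((n+n')x) + sin((n−n')x)] dx, which is 0 when n+n' is even and 2n/(n²−n'²) when n+n' is odd (it need not vanish on (0, π)).
  u² squared terms: (-1)²·∫sin(4x)² dx = 1·π/2 = π/2;  (4)²·∫cos(3x)² dx = 16·π/2 = 8*π.
  u² cross terms: 2·(-1)·(4)·∫sin(4x)·cos(3x) dx = -8·(8/7) = -64/7.
  So ∫_0^π u² dx = π/2 + 8*π − 64/7 = -64/7 + 17*π/2.
  (u')² squared terms: (-12)²·∫sin(3x)² dx = 144·π/2 = 72*π;  (-4)²·∫cos(4x)² dx = 16·π/2 = 8*π.
  (u')² cross terms: 2·(-12)·(-4)·∫sin(3x)·cos(4x) dx = 96·(-6/7) = -576/7.
  So ∫_0^π (u')² dx = 72*π + 8*π − 576/7 = -576/7 + 80*π.
||u||_{H^1}^2 = (-64/7 + 17*π/2) + (-576/7 + 80*π) = -640/7 + 177*π/2.


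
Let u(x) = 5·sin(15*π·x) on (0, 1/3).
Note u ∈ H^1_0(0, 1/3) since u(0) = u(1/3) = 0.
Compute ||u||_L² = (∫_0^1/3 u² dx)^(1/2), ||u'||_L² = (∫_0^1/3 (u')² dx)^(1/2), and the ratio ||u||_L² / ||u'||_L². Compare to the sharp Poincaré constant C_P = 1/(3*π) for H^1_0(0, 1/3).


||u||_L² / ||u'||_L² = 1/(15*π) < C_P = 1/(3*π).

u(x) = 5·sin(15*π·x), so u'(x) = 75*π*cos(15*π*x).
Writing u(x) = A·sin(kπx/L) with A = 5 and k = 5, use ∫_0^L sin²(kπx/L) dx = L/2 and ∫_0^L cos²(kπx/L) dx = L/2.
u² = 25·sin²(15*π·x) and (u')² = 5625*π^2·cos²(15*π·x), and each of sin², cos² integrates to L/2 = 1/6 over (0, 1/3).
∫_0^1/3 u² dx = 25/6, so ||u||_L² = 5*sqrt(6)/6.
∫_0^1/3 (u')² dx = 1875*π^2/2, so ||u'||_L² = 25*sqrt(6)*π/2.
Ratio ||u||_L² / ||u'||_L² = 1/(15*π).
Sharp Poincaré constant on H^1_0(0, 1/3) is C_P = L/π = 1/(3*π), achieved by sin(3*π·x).
This is the k = 5 harmonic; the ratio L/(kπ) is strictly less than C_P = L/π, consistent with the sharp inequality ||u||_L² ≤ C_P ||u'||_L².


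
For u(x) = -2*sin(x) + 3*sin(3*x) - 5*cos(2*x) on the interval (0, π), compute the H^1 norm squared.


||u||_{H^1(0,π)}^2 = -740/3 + 223*π/2

u'(x) = 10*sin(2*x) - 2*cos(x) + 9*cos(3*x).
Expand u² and (u')² and integrate term by term on (0, π), using: for integers n ≥ 1, ∫_0^π sin²(nx) dx = ∫_0^π cos²(nx) dx = π/2; for n ≠ n', ∫_0^π sin(nx)sin(n'x) dx = ∫_0^π cos(nx)cos(n'x) dx = 0; and by product-to-sum, ∫_0^π sin(nx)cos(n'x) dx = ½∫_0^π [sin((n+n')x) + sin((n−n')x)] dx, which is 0 when n+n' is even and 2n/(n²−n'²) when n+n' is odd (it need not vanish on (0, π)).
  u² squared terms: (-5)²·∫cos(2x)² dx = 25·π/2 = 25*π/2;  (-2)²·∫sin(x)² dx = 4·π/2 = 2*π;  (3)²·∫sin(3x)² dx = 9·π/2 = 9*π/2.
  u² cross terms: 2·(-5)·(-2)·∫cos(2x)·sin(x) dx = 20·(-2/3) = -40/3;  2·(-5)·(3)·∫cos(2x)·sin(3x) dx = -30·(6/5) = -36;  2·(-2)·(3)·∫sin(x)·sin(3x) dx = -12·(0) = 0.
  So ∫_0^π u² dx = 25*π/2 + 2*π + 9*π/2 − 40/3 − 36 + 0 = -148/3 + 19*π.
  (u')² squared terms: (-2)²·∫cos(x)² dx = 4·π/2 = 2*π;  (9)²·∫cos(3x)² dx = 81·π/2 = 81*π/2;  (10)²·∫sin(2x)² dx = 100·π/2 = 50*π.
  (u')² cross terms: 2·(-2)·(9)·∫cos(x)·cos(3x) dx = -36·(0) = 0;  2·(-2)·(10)·∫cos(x)·sin(2x) dx = -40·(4/3) = -160/3;  2·(9)·(10)·∫cos(3x)·sin(2x) dx = 180·(-4/5) = -144.
  So ∫_0^π (u')² dx = 2*π + 81*π/2 + 50*π + 0 − 160/3 − 144 = -592/3 + 185*π/2.
||u||_{H^1}^2 = (-148/3 + 19*π) + (-592/3 + 185*π/2) = -740/3 + 223*π/2.


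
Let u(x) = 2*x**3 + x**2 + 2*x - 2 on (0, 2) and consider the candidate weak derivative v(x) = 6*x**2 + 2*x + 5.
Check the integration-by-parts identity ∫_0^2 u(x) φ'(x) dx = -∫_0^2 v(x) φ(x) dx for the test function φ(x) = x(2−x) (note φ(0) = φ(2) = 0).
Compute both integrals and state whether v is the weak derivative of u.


LHS = -224/15, RHS = -284/15. No, v is not the weak derivative of u.

u(x) = 2*x**3 + x**2 + 2*x - 2, classical derivative u'(x) = 6*x**2 + 2*x + 2.
φ(x) = x(2−x), so φ'(x) = 2 - 2*x.
Note φ(0) = φ(2) = 0, so the boundary term u·φ vanishes.
LHS = ∫_0^2 u(x) φ'(x) dx = ∫_0^2 (-4*x^4 + 2*x^3 - 2*x^2 + 8*x - 4) dx. Term by term:
  ∫_0^2 -4*x^4 dx = -128/5;  ∫_0^2 2*x^3 dx = 8;  ∫_0^2 -2*x^2 dx = -16/3;
  ∫_0^2 8*x dx = 16;  ∫_0^2 -4 dx = -8.
Sum: -128/5 + 8 − 16/3 + 16 − 8 = -224/15.
So LHS = -224/15.
∫_0^2 v(x) φ(x) dx = ∫_0^2 (-6*x^4 + 10*x^3 - x^2 + 10*x) dx. Term by term:
  ∫_0^2 -6*x^4 dx = -192/5;  ∫_0^2 10*x^3 dx = 40;  ∫_0^2 -x^2 dx = -8/3;
  ∫_0^2 10*x dx = 20.
Sum: -192/5 + 40 − 8/3 + 20 = 284/15.
So RHS = -∫_0^2 v(x) φ(x) dx = -284/15.
LHS − RHS = 4 ≠ 0, so the identity fails.
(For a valid weak derivative the identity must hold for EVERY test function, in particular this one. The failure shows v is NOT the weak derivative of u.)
Correct weak derivative would be u'(x) = 6*x**2 + 2*x + 2.


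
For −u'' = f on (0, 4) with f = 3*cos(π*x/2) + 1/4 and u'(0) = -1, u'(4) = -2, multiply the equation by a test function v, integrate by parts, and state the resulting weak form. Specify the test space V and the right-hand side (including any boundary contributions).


V = H^1(0, 4) (v unrestricted at boundary; u is determined up to an additive constant); weak form: ∫_0^4 u'v' dx = ∫_0^4 (3*cos(π*x/2) + 1/4) v dx − 2·v(4) + v(0) for all v ∈ V.

Multiply both sides by a test function v and integrate from 0 to 4:
  ∫_0^4 −u''(x) v(x) dx = ∫_0^4 f(x) v(x) dx.
Integrate the LHS by parts once:
  ∫_0^4 −u'' v dx = −[u'(x) v(x)]_0^4 + ∫_0^4 u'(x) v'(x) dx.
Thus ∫_0^4 u'(x) v'(x) dx = ∫_0^4 f(x) v(x) dx + [u'(x) v(x)]_0^4.
Choose V so that boundary terms are either known or forced to vanish.
u has inhomogeneous Neumann u'(0) = -1, u'(4) = -2. [u' v]_0^4 = (-2)·v(4) − (-1)·v(0) = − 2·v(4) + v(0). Take V = H^1(0, 4); boundary term becomes part of RHS.
Weak formulation: find u (satisfying any essential BC) such that ∫_0^4 u'(x) v'(x) dx = ∫_0^4 f v dx − 2·v(4) + v(0) for all v ∈ V (Neumann data are natural BCs: they enter the RHS as boundary terms).
Substituting f(x) = 3*cos(π*x/2) + 1/4, the right-hand side is ∫_0^4 (3*cos(π*x/2) + 1/4) v dx − 2·v(4) + v(0).
Compatibility check (pure Neumann): taking v ≡ 1 ∈ V gives 0 = ∫_0^4 f dx + (-2) − (-1), i.e. ∫_0^4 f dx must equal u'(0) − u'(4) = 1. Indeed ∫_0^4 (3*cos(π*x/2) + 1/4) dx = 1, so the data are compatible. The solution is then unique only up to an additive constant (fix it e.g. by requiring ∫_0^4 u dx = 0).


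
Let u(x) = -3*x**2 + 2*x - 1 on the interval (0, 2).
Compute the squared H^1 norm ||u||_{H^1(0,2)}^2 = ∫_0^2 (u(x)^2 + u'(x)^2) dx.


||u||_{H^1}^2 = 1294/15

The H^1 norm (squared) on an interval (0, L) is
  ||u||_{H^1}^2 = ∫_0^L u(x)^2 dx + ∫_0^L u'(x)^2 dx.
Compute u'(x) = 2 - 6*x.
Then u(x)^2 = 9*x**4 - 12*x**3 + 10*x**2 - 4*x + 1 and u'(x)^2 = 36*x**2 - 24*x + 4.
Integrate each monomial from 0 to 2 using ∫_0^2 c·x^n dx = c·2^(n+1)/(n+1):
  ∫_0^2 u(x)^2 dx = ∫_0^2 (9*x^4 - 12*x^3 + 10*x^2 - 4*x + 1) dx. Term by term:
    ∫_0^2 9*x^4 dx = 288/5;  ∫_0^2 -12*x^3 dx = -48;  ∫_0^2 10*x^2 dx = 80/3;
    ∫_0^2 -4*x dx = -8;  ∫_0^2 1 dx = 2.
  Sum: 288/5 − 48 + 80/3 − 8 + 2 = 454/15.
  ∫_0^2 u'(x)^2 dx = ∫_0^2 (36*x^2 - 24*x + 4) dx. Term by term:
    ∫_0^2 36*x^2 dx = 96;  ∫_0^2 -24*x dx = -48;  ∫_0^2 4 dx = 8.
  Sum: 96 − 48 + 8 = 56.
Adding: ||u||_{H^1}^2 = 454/15 + 56 = 1294/15.


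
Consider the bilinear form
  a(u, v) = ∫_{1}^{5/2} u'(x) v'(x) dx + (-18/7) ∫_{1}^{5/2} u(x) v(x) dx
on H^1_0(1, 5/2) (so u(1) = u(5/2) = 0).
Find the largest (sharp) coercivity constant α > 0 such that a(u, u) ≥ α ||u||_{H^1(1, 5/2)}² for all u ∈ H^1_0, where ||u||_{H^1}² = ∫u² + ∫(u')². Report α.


α = 2*(-81 + 14*π^2)/(7*(9 + 4*π^2))

Coercivity of a(·,·) on H^1_0(1, 5/2) means a(u, u) ≥ α ||u||_{H^1}² for every u ∈ H^1_0.
The interval has length L = 3/2, and Poincaré/coercivity depend only on L. Here a(u, u) = ∫(u')² + (-18/7)·∫u².
Here c = -18/7 < 0 with |c| < (π/L)² = 4*π^2/9, so coercivity still holds. The condition a(u,u) ≥ α||u||_{H^1}² reads (1−α)∫(u')² ≥ (α−c)∫u². Any admissible α is ≤ 1 (rapidly oscillating u have ∫u²/∫(u')² → 0), and α = 1 would force 0 ≥ (1−c)∫u², impossible since c < 1; so 1−α > 0. By the sharp Poincaré inequality on H^1_0 of an interval of length L, ∫(u')² ≥ (π/L)²∫u² with equality for the first sine mode sin(π(x−x₀)/L) (x₀ the left endpoint), so the inequality holds for all u iff (1−α)(π/L)² ≥ α − c, i.e. α ≤ ((π/L)² + c)/((π/L)² + 1) = (1 + c(L/π)²)/(1 + (L/π)²). (Direct route, valid since c ≤ 0: Poincaré gives c∫u² ≥ c(L/π)²∫(u')², so a(u,u) ≥ (1 + c(L/π)²)∫(u')², while ||u||_{H^1}² ≤ (1 + (L/π)²)∫(u')²; dividing yields the same α.) With (π/L)² = 4*π^2/9 and c = -18/7, the largest admissible constant is α = ((π/L)² + c)/((π/L)² + 1).
Simplifying, α = 2*(-81 + 14*π^2)/(7*(9 + 4*π^2)).


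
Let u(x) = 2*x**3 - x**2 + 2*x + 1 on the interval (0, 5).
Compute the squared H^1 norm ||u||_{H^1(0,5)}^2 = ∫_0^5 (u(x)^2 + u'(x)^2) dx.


||u||_{H^1}^2 = 1256350/21

The H^1 norm (squared) on an interval (0, L) is
  ||u||_{H^1}^2 = ∫_0^L u(x)^2 dx + ∫_0^L u'(x)^2 dx.
Compute u'(x) = 6*x**2 - 2*x + 2.
Then u(x)^2 = 4*x**6 - 4*x**5 + 9*x**4 + 2*x**2 + 4*x + 1 and u'(x)^2 = 36*x**4 - 24*x**3 + 28*x**2 - 8*x + 4.
Integrate each monomial from 0 to 5 using ∫_0^5 c·x^n dx = c·5^(n+1)/(n+1):
  ∫_0^5 u(x)^2 dx = ∫_0^5 (4*x^6 - 4*x^5 + 9*x^4 + 2*x^2 + 4*x + 1) dx. Term by term:
    ∫_0^5 4*x^6 dx = 312500/7;  ∫_0^5 -4*x^5 dx = -31250/3;  ∫_0^5 9*x^4 dx = 5625;
    ∫_0^5 2*x^2 dx = 250/3;  ∫_0^5 4*x dx = 50;  ∫_0^5 1 dx = 5.
  Sum: 312500/7 − 31250/3 + 5625 + 250/3 + 50 + 5 = 839780/21.
  ∫_0^5 u'(x)^2 dx = ∫_0^5 (36*x^4 - 24*x^3 + 28*x^2 - 8*x + 4) dx. Term by term:
    ∫_0^5 36*x^4 dx = 22500;  ∫_0^5 -24*x^3 dx = -3750;  ∫_0^5 28*x^2 dx = 3500/3;
    ∫_0^5 -8*x dx = -100;  ∫_0^5 4 dx = 20.
  Sum: 22500 − 3750 + 3500/3 − 100 + 20 = 59510/3.
Adding: ||u||_{H^1}^2 = 839780/21 + 59510/3 = 1256350/21.


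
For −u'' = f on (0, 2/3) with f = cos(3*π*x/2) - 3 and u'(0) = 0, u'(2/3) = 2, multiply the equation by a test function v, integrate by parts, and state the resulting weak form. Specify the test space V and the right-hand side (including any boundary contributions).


V = H^1(0, 2/3) (v unrestricted at boundary; u is determined up to an additive constant); weak form: ∫_0^2/3 u'v' dx = ∫_0^2/3 (cos(3*π*x/2) - 3) v dx + 2·v(2/3) for all v ∈ V.

Multiply both sides by a test function v and integrate from 0 to 2/3:
  ∫_0^2/3 −u''(x) v(x) dx = ∫_0^2/3 f(x) v(x) dx.
Integrate the LHS by parts once:
  ∫_0^2/3 −u'' v dx = −[u'(x) v(x)]_0^2/3 + ∫_0^2/3 u'(x) v'(x) dx.
Thus ∫_0^2/3 u'(x) v'(x) dx = ∫_0^2/3 f(x) v(x) dx + [u'(x) v(x)]_0^2/3.
Choose V so that boundary terms are either known or forced to vanish.
u has inhomogeneous Neumann u'(0) = 0, u'(2/3) = 2. [u' v]_0^2/3 = (2)·v(2/3) − (0)·v(0) = 2·v(2/3). Take V = H^1(0, 2/3); boundary term becomes part of RHS.
Weak formulation: find u (satisfying any essential BC) such that ∫_0^2/3 u'(x) v'(x) dx = ∫_0^2/3 f v dx + 2·v(2/3) for all v ∈ V (Neumann data are natural BCs: they enter the RHS as boundary terms).
Substituting f(x) = cos(3*π*x/2) - 3, the right-hand side is ∫_0^2/3 (cos(3*π*x/2) - 3) v dx + 2·v(2/3).
Compatibility check (pure Neumann): taking v ≡ 1 ∈ V gives 0 = ∫_0^2/3 f dx + (2) − (0), i.e. ∫_0^2/3 f dx must equal u'(0) − u'(2/3) = -2. Indeed ∫_0^2/3 (cos(3*π*x/2) - 3) dx = -2, so the data are compatible. The solution is then unique only up to an additive constant (fix it e.g. by requiring ∫_0^2/3 u dx = 0).


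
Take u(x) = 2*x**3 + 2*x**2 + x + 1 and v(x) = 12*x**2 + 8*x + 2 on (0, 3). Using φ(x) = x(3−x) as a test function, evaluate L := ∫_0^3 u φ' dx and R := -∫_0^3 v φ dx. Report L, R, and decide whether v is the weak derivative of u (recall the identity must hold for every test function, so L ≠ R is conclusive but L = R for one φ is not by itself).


LHS = -522/5, RHS = -1044/5. No, v is not the weak derivative of u.

u(x) = 2*x**3 + 2*x**2 + x + 1, classical derivative u'(x) = 6*x**2 + 4*x + 1.
φ(x) = x(3−x), so φ'(x) = 3 - 2*x.
Note φ(0) = φ(3) = 0, so the boundary term u·φ vanishes.
LHS = ∫_0^3 u(x) φ'(x) dx = ∫_0^3 (-4*x^4 + 2*x^3 + 4*x^2 + x + 3) dx. Term by term:
  ∫_0^3 -4*x^4 dx = -972/5;  ∫_0^3 2*x^3 dx = 81/2;  ∫_0^3 4*x^2 dx = 36;
  ∫_0^3 x dx = 9/2;  ∫_0^3 3 dx = 9.
Sum: -972/5 + 81/2 + 36 + 9/2 + 9 = -522/5.
So LHS = -522/5.
∫_0^3 v(x) φ(x) dx = ∫_0^3 (-12*x^4 + 28*x^3 + 22*x^2 + 6*x) dx. Term by term:
  ∫_0^3 -12*x^4 dx = -2916/5;  ∫_0^3 28*x^3 dx = 567;  ∫_0^3 22*x^2 dx = 198;
  ∫_0^3 6*x dx = 27.
Sum: -2916/5 + 567 + 198 + 27 = 1044/5.
So RHS = -∫_0^3 v(x) φ(x) dx = -1044/5.
LHS − RHS = 522/5 ≠ 0, so the identity fails.
(For a valid weak derivative the identity must hold for EVERY test function, in particular this one. The failure shows v is NOT the weak derivative of u.)
Correct weak derivative would be u'(x) = 6*x**2 + 4*x + 1.


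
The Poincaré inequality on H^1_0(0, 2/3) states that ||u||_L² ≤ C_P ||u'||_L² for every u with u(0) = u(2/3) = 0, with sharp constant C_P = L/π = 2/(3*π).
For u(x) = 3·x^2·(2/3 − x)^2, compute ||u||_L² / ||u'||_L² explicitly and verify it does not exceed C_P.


||u||_L² / ||u'||_L² = sqrt(3)/9 < C_P = 2/(3*π).

u(x) = 3·x^2·(2/3 − x)^2, so u'(x) = 4*x*(3*x - 2)*(3*x - 1)/3.
u(x) = 3·x^2·(2/3 − x)^2 vanishes at x = 0 and x = 2/3, so u ∈ H^1_0(0, 2/3). Differentiate via the product rule and integrate the resulting polynomials term by term.
  ∫_0^2/3 u² dx = ∫_0^2/3 (9*x^8 - 24*x^7 + 24*x^6 - 32*x^5/3 + 16*x^4/9) dx. Term by term:
    ∫_0^2/3 9*x^8 dx = 512/19683;  ∫_0^2/3 -24*x^7 dx = -256/2187;  ∫_0^2/3 24*x^6 dx = 1024/5103;
    ∫_0^2/3 -32*x^5/3 dx = -1024/6561;  ∫_0^2/3 16*x^4/9 dx = 512/10935.
  Sum: 512/19683 − 256/2187 + 1024/5103 − 1024/6561 + 512/10935 = 256/688905.
  ∫_0^2/3 (u')² dx = ∫_0^2/3 (144*x^6 - 288*x^5 + 208*x^4 - 64*x^3 + 64*x^2/9) dx. Term by term:
    ∫_0^2/3 144*x^6 dx = 2048/1701;  ∫_0^2/3 -288*x^5 dx = -1024/243;  ∫_0^2/3 208*x^4 dx = 6656/1215;
    ∫_0^2/3 -64*x^3 dx = -256/81;  ∫_0^2/3 64*x^2/9 dx = 512/729.
  Sum: 2048/1701 − 1024/243 + 6656/1215 − 256/81 + 512/729 = 256/25515.
∫_0^2/3 u² dx = 256/688905, so ||u||_L² = 16*sqrt(105)/8505.
∫_0^2/3 (u')² dx = 256/25515, so ||u'||_L² = 16*sqrt(35)/945.
Ratio ||u||_L² / ||u'||_L² = sqrt(3)/9.
Sharp Poincaré constant on H^1_0(0, 2/3) is C_P = L/π = 2/(3*π), achieved by sin(3*π/2·x).
A polynomial bump cannot attain the sharp Poincaré constant (only the first sine eigenfunction does), so the ratio is strictly less than C_P, consistent with ||u||_L² ≤ C_P ||u'||_L².


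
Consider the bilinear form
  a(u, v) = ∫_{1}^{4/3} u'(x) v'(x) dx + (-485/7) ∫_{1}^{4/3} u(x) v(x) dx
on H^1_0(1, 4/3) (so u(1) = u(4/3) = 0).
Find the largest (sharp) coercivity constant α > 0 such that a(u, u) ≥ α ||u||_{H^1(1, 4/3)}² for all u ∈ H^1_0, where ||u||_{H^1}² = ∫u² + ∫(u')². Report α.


α = (-485 + 63*π^2)/(7*(1 + 9*π^2))

Coercivity of a(·,·) on H^1_0(1, 4/3) means a(u, u) ≥ α ||u||_{H^1}² for every u ∈ H^1_0.
The interval has length L = 1/3, and Poincaré/coercivity depend only on L. Here a(u, u) = ∫(u')² + (-485/7)·∫u².
Here c = -485/7 < 0 with |c| < (π/L)² = 9*π^2, so coercivity still holds. The condition a(u,u) ≥ α||u||_{H^1}² reads (1−α)∫(u')² ≥ (α−c)∫u². Any admissible α is ≤ 1 (rapidly oscillating u have ∫u²/∫(u')² → 0), and α = 1 would force 0 ≥ (1−c)∫u², impossible since c < 1; so 1−α > 0. By the sharp Poincaré inequality on H^1_0 of an interval of length L, ∫(u')² ≥ (π/L)²∫u² with equality for the first sine mode sin(π(x−x₀)/L) (x₀ the left endpoint), so the inequality holds for all u iff (1−α)(π/L)² ≥ α − c, i.e. α ≤ ((π/L)² + c)/((π/L)² + 1) = (1 + c(L/π)²)/(1 + (L/π)²). (Direct route, valid since c ≤ 0: Poincaré gives c∫u² ≥ c(L/π)²∫(u')², so a(u,u) ≥ (1 + c(L/π)²)∫(u')², while ||u||_{H^1}² ≤ (1 + (L/π)²)∫(u')²; dividing yields the same α.) With (π/L)² = 9*π^2 and c = -485/7, the largest admissible constant is α = ((π/L)² + c)/((π/L)² + 1).
Simplifying, α = (-485 + 63*π^2)/(7*(1 + 9*π^2)).


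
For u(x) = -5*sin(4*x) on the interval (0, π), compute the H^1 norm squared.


||u||_{H^1(0,π)}^2 = 425*π/2

u'(x) = -20*cos(4*x).
Expand u² and (u')² and integrate term by term on (0, π), using: for integers n ≥ 1, ∫_0^π sin²(nx) dx = ∫_0^π cos²(nx) dx = π/2; for n ≠ n', ∫_0^π sin(nx)sin(n'x) dx = ∫_0^π cos(nx)cos(n'x) dx = 0; and by product-to-sum, ∫_0^π sin(nx)cos(n'x) dx = ½∫_0^π [sin((n+n')x) + sin((n−n')x)] dx, which is 0 when n+n' is even and 2n/(n²−n'²) when n+n' is odd (it need not vanish on (0, π)).
  u² squared terms: (-5)²·∫sin(4x)² dx = 25·π/2 = 25*π/2.
  So ∫_0^π u² dx = 25*π/2.
  (u')² squared terms: (-20)²·∫cos(4x)² dx = 400·π/2 = 200*π.
  So ∫_0^π (u')² dx = 200*π.
||u||_{H^1}^2 = (25*π/2) + (200*π) = 425*π/2.


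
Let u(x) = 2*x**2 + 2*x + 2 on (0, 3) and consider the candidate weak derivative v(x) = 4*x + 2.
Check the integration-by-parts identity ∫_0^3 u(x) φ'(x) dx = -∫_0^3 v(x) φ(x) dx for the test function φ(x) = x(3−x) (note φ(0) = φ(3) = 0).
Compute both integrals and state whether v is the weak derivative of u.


LHS = -36, RHS = -36. Yes, v = u' weakly.

u(x) = 2*x**2 + 2*x + 2, classical derivative u'(x) = 4*x + 2.
φ(x) = x(3−x), so φ'(x) = 3 - 2*x.
Note φ(0) = φ(3) = 0, so the boundary term u·φ vanishes.
LHS = ∫_0^3 u(x) φ'(x) dx = ∫_0^3 (-4*x^3 + 2*x^2 + 2*x + 6) dx. Term by term:
  ∫_0^3 -4*x^3 dx = -81;  ∫_0^3 2*x^2 dx = 18;  ∫_0^3 2*x dx = 9;
  ∫_0^3 6 dx = 18.
Sum: -81 + 18 + 9 + 18 = -36.
So LHS = -36.
∫_0^3 v(x) φ(x) dx = ∫_0^3 (-4*x^3 + 10*x^2 + 6*x) dx. Term by term:
  ∫_0^3 -4*x^3 dx = -81;  ∫_0^3 10*x^2 dx = 90;  ∫_0^3 6*x dx = 27.
Sum: -81 + 90 + 27 = 36.
So RHS = -∫_0^3 v(x) φ(x) dx = -36.
LHS = RHS, so the identity holds for this test φ.
Moreover u is smooth here and v(x) = u'(x) = 4*x + 2 pointwise, so the identity holds for every test function. Hence v is the weak derivative of u.


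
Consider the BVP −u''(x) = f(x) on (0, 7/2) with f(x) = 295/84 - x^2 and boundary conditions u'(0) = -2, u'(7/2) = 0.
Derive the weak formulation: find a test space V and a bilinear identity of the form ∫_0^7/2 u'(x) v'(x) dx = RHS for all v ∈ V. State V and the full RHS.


V = H^1(0, 7/2) (v unrestricted at boundary; u is determined up to an additive constant); weak form: ∫_0^7/2 u'v' dx = ∫_0^7/2 (295/84 - x^2) v dx + 2·v(0) for all v ∈ V.

Multiply both sides by a test function v and integrate from 0 to 7/2:
  ∫_0^7/2 −u''(x) v(x) dx = ∫_0^7/2 f(x) v(x) dx.
Integrate the LHS by parts once:
  ∫_0^7/2 −u'' v dx = −[u'(x) v(x)]_0^7/2 + ∫_0^7/2 u'(x) v'(x) dx.
Thus ∫_0^7/2 u'(x) v'(x) dx = ∫_0^7/2 f(x) v(x) dx + [u'(x) v(x)]_0^7/2.
Choose V so that boundary terms are either known or forced to vanish.
u has inhomogeneous Neumann u'(0) = -2, u'(7/2) = 0. [u' v]_0^7/2 = (0)·v(7/2) − (-2)·v(0) = 2·v(0). Take V = H^1(0, 7/2); boundary term becomes part of RHS.
Weak formulation: find u (satisfying any essential BC) such that ∫_0^7/2 u'(x) v'(x) dx = ∫_0^7/2 f v dx + 2·v(0) for all v ∈ V (Neumann data are natural BCs: they enter the RHS as boundary terms).
Substituting f(x) = 295/84 - x^2, the right-hand side is ∫_0^7/2 (295/84 - x^2) v dx + 2·v(0).
Compatibility check (pure Neumann): taking v ≡ 1 ∈ V gives 0 = ∫_0^7/2 f dx + (0) − (-2), i.e. ∫_0^7/2 f dx must equal u'(0) − u'(7/2) = -2. Indeed ∫_0^7/2 (295/84 - x^2) dx = -2, so the data are compatible. The solution is then unique only up to an additive constant (fix it e.g. by requiring ∫_0^7/2 u dx = 0).


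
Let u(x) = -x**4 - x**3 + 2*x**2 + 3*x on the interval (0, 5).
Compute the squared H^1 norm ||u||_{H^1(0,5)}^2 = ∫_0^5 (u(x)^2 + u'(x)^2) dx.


||u||_{H^1}^2 = 119852315/252

The H^1 norm (squared) on an interval (0, L) is
  ||u||_{H^1}^2 = ∫_0^L u(x)^2 dx + ∫_0^L u'(x)^2 dx.
Compute u'(x) = -4*x**3 - 3*x**2 + 4*x + 3.
Then u(x)^2 = x**8 + 2*x**7 - 3*x**6 - 10*x**5 - 2*x**4 + 12*x**3 + 9*x**2 and u'(x)^2 = 16*x**6 + 24*x**5 - 23*x**4 - 48*x**3 - 2*x**2 + 24*x + 9.
Integrate each monomial from 0 to 5 using ∫_0^5 c·x^n dx = c·5^(n+1)/(n+1):
  ∫_0^5 u(x)^2 dx = ∫_0^5 (x^8 + 2*x^7 - 3*x^6 - 10*x^5 - 2*x^4 + 12*x^3 + 9*x^2) dx. Term by term:
    ∫_0^5 x^8 dx = 1953125/9;  ∫_0^5 2*x^7 dx = 390625/4;  ∫_0^5 -3*x^6 dx = -234375/7;
    ∫_0^5 -10*x^5 dx = -78125/3;  ∫_0^5 -2*x^4 dx = -1250;  ∫_0^5 12*x^3 dx = 1875;
    ∫_0^5 9*x^2 dx = 375.
  Sum: 1953125/9 + 390625/4 − 234375/7 − 78125/3 − 1250 + 1875 + 375 = 64548875/252.
  ∫_0^5 u'(x)^2 dx = ∫_0^5 (16*x^6 + 24*x^5 - 23*x^4 - 48*x^3 - 2*x^2 + 24*x + 9) dx. Term by term:
    ∫_0^5 16*x^6 dx = 1250000/7;  ∫_0^5 24*x^5 dx = 62500;  ∫_0^5 -23*x^4 dx = -14375;
    ∫_0^5 -48*x^3 dx = -7500;  ∫_0^5 -2*x^2 dx = -250/3;  ∫_0^5 24*x dx = 300;
    ∫_0^5 9 dx = 45.
  Sum: 1250000/7 + 62500 − 14375 − 7500 − 250/3 + 300 + 45 = 4608620/21.
Adding: ||u||_{H^1}^2 = 64548875/252 + 4608620/21 = 119852315/252.


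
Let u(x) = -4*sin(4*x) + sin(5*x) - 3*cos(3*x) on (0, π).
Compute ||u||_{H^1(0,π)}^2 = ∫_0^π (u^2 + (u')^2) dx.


||u||_{H^1(0,π)}^2 = 1920/7 + 194*π

u'(x) = 9*sin(3*x) - 16*cos(4*x) + 5*cos(5*x).
Expand u² and (u')² and integrate term by term on (0, π), using: for integers n ≥ 1, ∫_0^π sin²(nx) dx = ∫_0^π cos²(nx) dx = π/2; for n ≠ n', ∫_0^π sin(nx)sin(n'x) dx = ∫_0^π cos(nx)cos(n'x) dx = 0; and by product-to-sum, ∫_0^π sin(nx)cos(n'x) dx = ½∫_0^π [sin((n+n')x) + sin((n−n')x)] dx, which is 0 when n+n' is even and 2n/(n²−n'²) when n+n' is odd (it need not vanish on (0, π)).
  u² squared terms: (-4)²·∫sin(4x)² dx = 16·π/2 = 8*π;  (-3)²·∫cos(3x)² dx = 9·π/2 = 9*π/2;  (1)²·∫sin(5x)² dx = 1·π/2 = π/2.
  u² cross terms: 2·(-4)·(-3)·∫sin(4x)·cos(3x) dx = 24·(8/7) = 192/7;  2·(-4)·(1)·∫sin(4x)·sin(5x) dx = -8·(0) = 0;  2·(-3)·(1)·∫cos(3x)·sin(5x) dx = -6·(0) = 0.
  So ∫_0^π u² dx = 8*π + 9*π/2 + π/2 + 192/7 + 0 + 0 = 192/7 + 13*π.
  (u')² squared terms: (-16)²·∫cos(4x)² dx = 256·π/2 = 128*π;  (5)²·∫cos(5x)² dx = 25·π/2 = 25*π/2;  (9)²·∫sin(3x)² dx = 81·π/2 = 81*π/2.
  (u')² cross terms: 2·(-16)·(5)·∫cos(4x)·cos(5x) dx = -160·(0) = 0;  2·(-16)·(9)·∫cos(4x)·sin(3x) dx = -288·(-6/7) = 1728/7;  2·(5)·(9)·∫cos(5x)·sin(3x) dx = 90·(0) = 0.
  So ∫_0^π (u')² dx = 128*π + 25*π/2 + 81*π/2 + 0 + 1728/7 + 0 = 1728/7 + 181*π.
||u||_{H^1}^2 = (192/7 + 13*π) + (1728/7 + 181*π) = 1920/7 + 194*π.


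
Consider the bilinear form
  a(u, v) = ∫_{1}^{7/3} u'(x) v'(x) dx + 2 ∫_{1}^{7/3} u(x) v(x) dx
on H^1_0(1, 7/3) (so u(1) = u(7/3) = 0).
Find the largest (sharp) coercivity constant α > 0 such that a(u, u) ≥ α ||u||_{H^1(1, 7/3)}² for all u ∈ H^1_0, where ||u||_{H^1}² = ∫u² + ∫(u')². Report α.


α = 1

Coercivity of a(·,·) on H^1_0(1, 7/3) means a(u, u) ≥ α ||u||_{H^1}² for every u ∈ H^1_0.
The interval has length L = 4/3, and Poincaré/coercivity depend only on L. Here a(u, u) = ∫(u')² + (2)·∫u².
Here c = 2 ≥ 1, so a(u,u) = ∫(u')² + c∫u² ≥ ∫(u')² + ∫u² = ||u||_{H^1}², i.e. α = 1 works. No larger α is possible: a(u,u) ≥ α||u||_{H^1}² means (1−α)∫(u')² ≥ (α−c)∫u², and for the modes u_n = sin(nπ(x−x₀)/L) (x₀ the left endpoint) one has ∫u_n²/∫(u_n')² = (L/(nπ))² → 0, so a(u_n,u_n)/||u_n||_{H^1}² → 1. Hence the optimal constant is α = 1.
Therefore α = 1.


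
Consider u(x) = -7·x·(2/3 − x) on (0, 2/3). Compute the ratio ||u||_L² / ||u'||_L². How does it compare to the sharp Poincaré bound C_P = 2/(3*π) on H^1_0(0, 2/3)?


||u||_L² / ||u'||_L² = sqrt(10)/15 < C_P = 2/(3*π).

u(x) = -7·x·(2/3 − x), so u'(x) = 14*x - 14/3.
u(x) = -7·x·(2/3 − x) vanishes at x = 0 and x = 2/3, so u ∈ H^1_0(0, 2/3). Differentiate via the product rule and integrate the resulting polynomials term by term.
  ∫_0^2/3 u² dx = ∫_0^2/3 (49*x^4 - 196*x^3/3 + 196*x^2/9) dx. Term by term:
    ∫_0^2/3 49*x^4 dx = 1568/1215;  ∫_0^2/3 -196*x^3/3 dx = -784/243;  ∫_0^2/3 196*x^2/9 dx = 1568/729.
  Sum: 1568/1215 − 784/243 + 1568/729 = 784/3645.
  ∫_0^2/3 (u')² dx = ∫_0^2/3 (196*x^2 - 392*x/3 + 196/9) dx. Term by term:
    ∫_0^2/3 196*x^2 dx = 1568/81;  ∫_0^2/3 -392*x/3 dx = -784/27;  ∫_0^2/3 196/9 dx = 392/27.
  Sum: 1568/81 − 784/27 + 392/27 = 392/81.
∫_0^2/3 u² dx = 784/3645, so ||u||_L² = 28*sqrt(5)/135.
∫_0^2/3 (u')² dx = 392/81, so ||u'||_L² = 14*sqrt(2)/9.
Ratio ||u||_L² / ||u'||_L² = sqrt(10)/15.
Sharp Poincaré constant on H^1_0(0, 2/3) is C_P = L/π = 2/(3*π), achieved by sin(3*π/2·x).
A polynomial bump cannot attain the sharp Poincaré constant (only the first sine eigenfunction does), so the ratio is strictly less than C_P, consistent with ||u||_L² ≤ C_P ||u'||_L².


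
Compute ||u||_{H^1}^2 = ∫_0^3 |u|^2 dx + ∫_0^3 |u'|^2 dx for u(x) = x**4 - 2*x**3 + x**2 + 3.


||u||_{H^1}^2 = 120213/70

The H^1 norm (squared) on an interval (0, L) is
  ||u||_{H^1}^2 = ∫_0^L u(x)^2 dx + ∫_0^L u'(x)^2 dx.
Compute u'(x) = 4*x**3 - 6*x**2 + 2*x.
Then u(x)^2 = x**8 - 4*x**7 + 6*x**6 - 4*x**5 + 7*x**4 - 12*x**3 + 6*x**2 + 9 and u'(x)^2 = 16*x**6 - 48*x**5 + 52*x**4 - 24*x**3 + 4*x**2.
Integrate each monomial from 0 to 3 using ∫_0^3 c·x^n dx = c·3^(n+1)/(n+1):
  ∫_0^3 u(x)^2 dx = ∫_0^3 (x^8 - 4*x^7 + 6*x^6 - 4*x^5 + 7*x^4 - 12*x^3 + 6*x^2 + 9) dx. Term by term:
    ∫_0^3 x^8 dx = 2187;  ∫_0^3 -4*x^7 dx = -6561/2;  ∫_0^3 6*x^6 dx = 13122/7;
    ∫_0^3 -4*x^5 dx = -486;  ∫_0^3 7*x^4 dx = 1701/5;  ∫_0^3 -12*x^3 dx = -243;
    ∫_0^3 6*x^2 dx = 54;  ∫_0^3 9 dx = 27.
  Sum: 2187 − 6561/2 + 13122/7 − 486 + 1701/5 − 243 + 54 + 27 = 33129/70.
  ∫_0^3 u'(x)^2 dx = ∫_0^3 (16*x^6 - 48*x^5 + 52*x^4 - 24*x^3 + 4*x^2) dx. Term by term:
    ∫_0^3 16*x^6 dx = 34992/7;  ∫_0^3 -48*x^5 dx = -5832;  ∫_0^3 52*x^4 dx = 12636/5;
    ∫_0^3 -24*x^3 dx = -486;  ∫_0^3 4*x^2 dx = 36.
  Sum: 34992/7 − 5832 + 12636/5 − 486 + 36 = 43542/35.
Adding: ||u||_{H^1}^2 = 33129/70 + 43542/35 = 120213/70.


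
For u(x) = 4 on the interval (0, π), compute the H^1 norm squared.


||u||_{H^1(0,π)}^2 = 16*π

u'(x) = 0.
Expand u² and (u')² and integrate term by term on (0, π), using: for integers n ≥ 1, ∫_0^π sin²(nx) dx = ∫_0^π cos²(nx) dx = π/2; for n ≠ n', ∫_0^π sin(nx)sin(n'x) dx = ∫_0^π cos(nx)cos(n'x) dx = 0; and by product-to-sum, ∫_0^π sin(nx)cos(n'x) dx = ½∫_0^π [sin((n+n')x) + sin((n−n')x)] dx, which is 0 when n+n' is even and 2n/(n²−n'²) when n+n' is odd (it need not vanish on (0, π)). For the constant mode: ∫_0^π 1 dx = π, ∫_0^π cos(nx) dx = 0, ∫_0^π sin(nx) dx = (1−(−1)^n)/n.
  u² squared terms: (4)²·∫1 dx = 16·π = 16*π.
  So ∫_0^π u² dx = 16*π.
  u' ≡ 0, so ∫_0^π (u')² dx = 0.
||u||_{H^1}^2 = (16*π) + (0) = 16*π.


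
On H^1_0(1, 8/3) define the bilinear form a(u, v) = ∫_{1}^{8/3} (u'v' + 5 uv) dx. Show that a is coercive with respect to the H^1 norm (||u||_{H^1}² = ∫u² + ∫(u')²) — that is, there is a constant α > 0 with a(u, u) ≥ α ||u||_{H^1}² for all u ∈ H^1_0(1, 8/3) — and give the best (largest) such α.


α = 1

Coercivity of a(·,·) on H^1_0(1, 8/3) means a(u, u) ≥ α ||u||_{H^1}² for every u ∈ H^1_0.
The interval has length L = 5/3, and Poincaré/coercivity depend only on L. Here a(u, u) = ∫(u')² + (5)·∫u².
Here c = 5 ≥ 1, so a(u,u) = ∫(u')² + c∫u² ≥ ∫(u')² + ∫u² = ||u||_{H^1}², i.e. α = 1 works. No larger α is possible: a(u,u) ≥ α||u||_{H^1}² means (1−α)∫(u')² ≥ (α−c)∫u², and for the modes u_n = sin(nπ(x−x₀)/L) (x₀ the left endpoint) one has ∫u_n²/∫(u_n')² = (L/(nπ))² → 0, so a(u_n,u_n)/||u_n||_{H^1}² → 1. Hence the optimal constant is α = 1.
Therefore α = 1.


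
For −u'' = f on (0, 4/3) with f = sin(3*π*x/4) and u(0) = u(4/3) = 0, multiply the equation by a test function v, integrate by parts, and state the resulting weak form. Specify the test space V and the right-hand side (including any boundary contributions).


V = H^1_0(0, 4/3) (so v(0) = v(4/3) = 0); weak form: ∫_0^4/3 u'v' dx = ∫_0^4/3 (sin(3*π*x/4)) v dx for all v ∈ V.

Multiply both sides by a test function v and integrate from 0 to 4/3:
  ∫_0^4/3 −u''(x) v(x) dx = ∫_0^4/3 f(x) v(x) dx.
Integrate the LHS by parts once:
  ∫_0^4/3 −u'' v dx = −[u'(x) v(x)]_0^4/3 + ∫_0^4/3 u'(x) v'(x) dx.
Thus ∫_0^4/3 u'(x) v'(x) dx = ∫_0^4/3 f(x) v(x) dx + [u'(x) v(x)]_0^4/3.
Choose V so that boundary terms are either known or forced to vanish.
u is Dirichlet: u(0) = u(4/3) = 0. Let V = H^1_0(0, 4/3); then v(0) = v(4/3) = 0, and [u' v]_0^4/3 = 0.
Weak formulation: find u (satisfying any essential BC) such that ∫_0^4/3 u'(x) v'(x) dx = ∫_0^4/3 f v dx for all v ∈ V.
Substituting f(x) = sin(3*π*x/4), the right-hand side is ∫_0^4/3 (sin(3*π*x/4)) v dx.
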